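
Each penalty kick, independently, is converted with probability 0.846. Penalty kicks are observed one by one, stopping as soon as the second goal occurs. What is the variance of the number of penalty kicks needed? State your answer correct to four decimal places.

0.4303

Y = total penalty kicks until the second success; negative binomial with r=2, p=0.846.
Var(Y) = r(1−p)/p² = 2·0.154 / 0.846² = 0.430338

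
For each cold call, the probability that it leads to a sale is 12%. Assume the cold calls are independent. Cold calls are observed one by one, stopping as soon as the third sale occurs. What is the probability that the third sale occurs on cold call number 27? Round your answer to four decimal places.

Y = trial on which the third success occurs; negative binomial, r=3, p=0.12.
P(Y=27) = C(26,2) · p^3 · (1−p)^24
= 325 · 0.001728 · 0.046514 = 0.026122

0.0261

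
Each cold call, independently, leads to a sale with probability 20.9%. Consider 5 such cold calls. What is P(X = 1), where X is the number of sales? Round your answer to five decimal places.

X ~ Binomial(n=5, p=0.209).
P(X=1) = C(5,1) · p^1 · (1−p)^4
= 5 · 0.209 · 0.39148 = 0.4090932

0.40909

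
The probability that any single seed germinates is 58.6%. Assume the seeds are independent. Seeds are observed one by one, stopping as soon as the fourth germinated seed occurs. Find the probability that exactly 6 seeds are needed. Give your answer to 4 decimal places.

Y = trial on which the fourth success occurs; negative binomial, r=4, p=0.586.
P(Y=6) = C(5,3) · p^4 · (1−p)^2
= 10 · 0.11792 · 0.1714 = 0.202112

0.2021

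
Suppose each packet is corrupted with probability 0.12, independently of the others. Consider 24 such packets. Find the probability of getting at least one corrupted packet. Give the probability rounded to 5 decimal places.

0.95349

P(at least one) = 1 − P(none) = 1 − (1 − 0.12)^24
= 1 − 0.0465140 = 0.9534860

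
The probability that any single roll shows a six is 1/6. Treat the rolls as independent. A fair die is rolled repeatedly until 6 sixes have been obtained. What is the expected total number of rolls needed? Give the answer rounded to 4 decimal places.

Y = total rolls until the sixth success; negative binomial with r=6, p=0.166667.
E[Y] = r / p = 6 / 0.166667 = 36.000000

36.0000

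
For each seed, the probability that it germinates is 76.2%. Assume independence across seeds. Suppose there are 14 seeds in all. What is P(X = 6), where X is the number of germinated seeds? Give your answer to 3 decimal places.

0.006

X ~ Binomial(n=14, p=0.762).
P(X=6) = C(14,6) · p^6 · (1−p)^8
= 3003 · 0.19576 · 1.0295e-05 = 0.00605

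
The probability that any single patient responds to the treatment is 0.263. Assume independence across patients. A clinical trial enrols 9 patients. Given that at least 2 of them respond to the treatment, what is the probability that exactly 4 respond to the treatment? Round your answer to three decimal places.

X ~ Binomial(9, 0.263). Want P(X=4 | X≥2) = P(X=4) / P(X≥2).
P(X=4) = C(9,4)·0.263^4·0.737^5 = 0.13108
P(X≥2) = 1 − 0.06415 − 0.20603 = 0.72981
Ratio = 0.13108 / 0.72981 = 0.17960

0.180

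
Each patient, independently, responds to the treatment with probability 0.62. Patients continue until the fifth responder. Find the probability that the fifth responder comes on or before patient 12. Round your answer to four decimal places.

Finishing within 12 patients ⇔ at least 5 successes in the first 12. With X ~ Binomial(12, 0.62), P(Y ≤ 12) = 1 − P(X ≤ 4).
  k=0: C(12,0)·0.62^0·0.38^12 = 0.000009
  k=1: C(12,1)·0.62^1·0.38^11 = 0.000177
  k=2: C(12,2)·0.62^2·0.38^10 = 0.001593
  k=3: C(12,3)·0.62^3·0.38^9 = 0.008663
  k=4: C(12,4)·0.62^4·0.38^8 = 0.031801
1 − 0.042243 = 0.957757

0.9578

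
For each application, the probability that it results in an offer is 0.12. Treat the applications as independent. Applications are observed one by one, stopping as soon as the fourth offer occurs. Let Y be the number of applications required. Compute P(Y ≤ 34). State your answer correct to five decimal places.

Finishing within 34 applications ⇔ at least 4 successes in the first 34. With X ~ Binomial(34, 0.12), P(Y ≤ 34) = 1 − P(X ≤ 3).
  k=0: C(34,0)·0.12^0·0.88^34 = 0.0129542
  k=1: C(34,1)·0.12^1·0.88^33 = 0.0600604
  k=2: C(34,2)·0.12^2·0.88^32 = 0.1351359
  k=3: C(34,3)·0.12^3·0.88^31 = 0.1965614
1 − 0.4047119 = 0.5952881

0.59529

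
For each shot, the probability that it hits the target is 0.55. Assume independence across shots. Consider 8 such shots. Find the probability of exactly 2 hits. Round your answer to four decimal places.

X ~ Binomial(n=8, p=0.55).
P(X=2) = C(8,2) · p^2 · (1−p)^6
= 28 · 0.3025 · 0.0083038 = 0.070333

0.0703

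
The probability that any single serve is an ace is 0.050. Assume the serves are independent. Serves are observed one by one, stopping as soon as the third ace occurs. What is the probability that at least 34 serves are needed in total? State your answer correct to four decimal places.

Needing more than 33 serves ⇔ fewer than 3 successes in the first 33. With X ~ Binomial(33, 0.05), P(Y > 33) = P(X ≤ 2).
  k=0: C(33,0)·0.05^0·0.95^33 = 0.184026
  k=1: C(33,1)·0.05^1·0.95^32 = 0.319624
  k=2: C(33,2)·0.05^2·0.95^31 = 0.269157
P(X ≤ 2) = 0.772807

0.7728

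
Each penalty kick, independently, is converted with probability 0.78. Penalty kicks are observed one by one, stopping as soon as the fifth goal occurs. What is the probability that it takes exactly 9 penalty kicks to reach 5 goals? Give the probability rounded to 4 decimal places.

Y = trial on which the fifth success occurs; negative binomial, r=5, p=0.78.
P(Y=9) = C(8,4) · p^5 · (1−p)^4
= 70 · 0.28872 · 0.0023426 = 0.047344

0.0473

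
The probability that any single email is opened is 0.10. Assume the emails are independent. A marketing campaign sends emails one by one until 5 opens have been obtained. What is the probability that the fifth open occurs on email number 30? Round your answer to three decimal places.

0.017

Y = trial on which the fifth success occurs; negative binomial, r=5, p=0.10.
P(Y=30) = C(29,4) · p^5 · (1−p)^25
= 23751 · 1e-05 · 0.07179 = 0.01705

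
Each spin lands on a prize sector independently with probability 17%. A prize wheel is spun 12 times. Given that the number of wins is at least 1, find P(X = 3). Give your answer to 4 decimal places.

0.2262

X ~ Binomial(12, 0.17). Want P(X=3 | X≥1) = P(X=3) / P(X≥1).
P(X=3) = C(12,3)·0.17^3·0.83^9 = 0.202056
P(X≥1) = 1 − 0.106890 = 0.893110
Ratio = 0.202056 / 0.893110 = 0.226239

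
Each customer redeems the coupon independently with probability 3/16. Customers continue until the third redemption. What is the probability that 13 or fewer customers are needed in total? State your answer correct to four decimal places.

0.4516

Finishing within 13 customers ⇔ at least 3 successes in the first 13. With X ~ Binomial(13, 0.1875), P(Y ≤ 13) = 1 − P(X ≤ 2).
  k=0: C(13,0)·0.1875^0·0.8125^13 = 0.067252
  k=1: C(13,1)·0.1875^1·0.8125^12 = 0.201755
  k=2: C(13,2)·0.1875^2·0.8125^11 = 0.279354
1 − 0.548361 = 0.451639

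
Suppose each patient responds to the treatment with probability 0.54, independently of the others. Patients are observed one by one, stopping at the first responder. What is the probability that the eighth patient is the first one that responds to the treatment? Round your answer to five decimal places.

0.00235

Geometric (trials to first success), p = 0.54.
P(Y = 8) = (1−p)^7 · p = 0.0043582 · 0.54 = 0.0023534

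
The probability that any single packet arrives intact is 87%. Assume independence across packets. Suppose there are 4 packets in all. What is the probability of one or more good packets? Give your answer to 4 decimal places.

P(at least one) = 1 − P(none) = 1 − (1 − 0.87)^4
= 1 − 0.000286 = 0.999714

0.9997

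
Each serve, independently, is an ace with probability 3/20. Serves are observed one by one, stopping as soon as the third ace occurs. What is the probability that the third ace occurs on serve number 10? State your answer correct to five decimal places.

0.03895

Y = trial on which the third success occurs; negative binomial, r=3, p=0.15.
P(Y=10) = C(9,2) · p^3 · (1−p)^7
= 36 · 0.003375 · 0.32058 = 0.0389501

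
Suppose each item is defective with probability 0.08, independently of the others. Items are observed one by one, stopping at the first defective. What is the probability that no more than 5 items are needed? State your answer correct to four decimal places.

0.3409

Y = number of items to the first success; geometric, p = 0.08.
P(Y ≤ 5) = 1 − (1−p)^5 = 1 − 0.659082 = 0.340918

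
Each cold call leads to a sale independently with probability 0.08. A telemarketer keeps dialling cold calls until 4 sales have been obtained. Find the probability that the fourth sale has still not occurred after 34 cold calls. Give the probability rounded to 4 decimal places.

Needing more than 34 cold calls ⇔ fewer than 4 successes in the first 34. With X ~ Binomial(34, 0.08), P(Y > 34) = P(X ≤ 3).
  k=0: C(34,0)·0.08^0·0.92^34 = 0.058720
  k=1: C(34,1)·0.08^1·0.92^33 = 0.173607
  k=2: C(34,2)·0.08^2·0.92^32 = 0.249088
  k=3: C(34,3)·0.08^3·0.92^31 = 0.231038
P(X ≤ 3) = 0.712454

0.7125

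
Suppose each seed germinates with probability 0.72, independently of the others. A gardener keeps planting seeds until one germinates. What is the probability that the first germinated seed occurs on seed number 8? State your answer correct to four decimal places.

Geometric (trials to first success), p = 0.72.
P(Y = 8) = (1−p)^7 · p = 0.00013493 · 0.72 = 0.000097

0.0001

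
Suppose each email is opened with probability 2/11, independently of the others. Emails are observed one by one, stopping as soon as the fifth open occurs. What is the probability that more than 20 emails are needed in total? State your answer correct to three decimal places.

Needing more than 20 emails ⇔ fewer than 5 successes in the first 20. With X ~ Binomial(20, 0.181818), P(Y > 20) = P(X ≤ 4).
  k=0: C(20,0)·0.181818^0·0.818182^20 = 0.01807
  k=1: C(20,1)·0.181818^1·0.818182^19 = 0.08032
  k=2: C(20,2)·0.181818^2·0.818182^18 = 0.16956
  k=3: C(20,3)·0.181818^3·0.818182^17 = 0.22608
  k=4: C(20,4)·0.181818^4·0.818182^16 = 0.21352
P(X ≤ 4) = 0.70755

0.708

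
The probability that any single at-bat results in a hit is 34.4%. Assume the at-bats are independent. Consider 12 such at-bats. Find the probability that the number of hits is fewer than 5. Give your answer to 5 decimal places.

X ~ Binomial(12, 0.344); P(X ≤ 4) = Σ C(12,k) p^k (1−p)^(12−k) over k:
  k=0: C(12,0)·0.344^0·0.656^12 = 0.0063511
  k=1: C(12,1)·0.344^1·0.656^11 = 0.0399652
  k=2: C(12,2)·0.344^2·0.656^10 = 0.1152655
  k=3: C(12,3)·0.344^3·0.656^9 = 0.2014803
  k=4: C(12,4)·0.344^4·0.656^8 = 0.2377222
Total = 0.6007842

0.60078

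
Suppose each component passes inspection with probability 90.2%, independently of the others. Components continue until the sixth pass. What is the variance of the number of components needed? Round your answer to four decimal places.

0.7227

Y = total components until the sixth success; negative binomial with r=6, p=0.902.
Var(Y) = r(1−p)/p² = 6·0.098 / 0.902² = 0.722710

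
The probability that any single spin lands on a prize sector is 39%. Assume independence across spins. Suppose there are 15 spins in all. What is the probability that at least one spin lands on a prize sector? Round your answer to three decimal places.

P(at least one) = 1 − P(none) = 1 − (1 − 0.39)^15
= 1 − 0.00060 = 0.99940

0.999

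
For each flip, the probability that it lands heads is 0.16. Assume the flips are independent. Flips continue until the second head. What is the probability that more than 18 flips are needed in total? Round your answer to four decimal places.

Needing more than 18 flips ⇔ fewer than 2 successes in the first 18. With X ~ Binomial(18, 0.16), P(Y > 18) = P(X ≤ 1).
  k=0: C(18,0)·0.16^0·0.84^18 = 0.043354
  k=1: C(18,1)·0.16^1·0.84^17 = 0.148642
P(X ≤ 1) = 0.191995

0.1920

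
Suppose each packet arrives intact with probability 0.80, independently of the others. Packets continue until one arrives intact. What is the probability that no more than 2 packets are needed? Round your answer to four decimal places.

Y = number of packets to the first success; geometric, p = 0.80.
P(Y ≤ 2) = 1 − (1−p)^2 = 1 − 0.040000 = 0.960000

0.9600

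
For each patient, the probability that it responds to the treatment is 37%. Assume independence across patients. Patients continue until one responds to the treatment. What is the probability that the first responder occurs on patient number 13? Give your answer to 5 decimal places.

Geometric (trials to first success), p = 0.37.
P(Y = 13) = (1−p)^12 · p = 0.0039092 · 0.37 = 0.0014464

0.00145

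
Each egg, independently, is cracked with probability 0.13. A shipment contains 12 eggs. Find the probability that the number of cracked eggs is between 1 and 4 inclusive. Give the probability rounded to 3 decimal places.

0.799

X ~ Binomial(12, 0.13); P(1 ≤ X ≤ 4) = Σ C(12,k) p^k (1−p)^(12−k) over k:
  k=1: C(12,1)·0.13^1·0.87^11 = 0.33716
  k=2: C(12,2)·0.13^2·0.87^10 = 0.27709
  k=3: C(12,3)·0.13^3·0.87^9 = 0.13801
  k=4: C(12,4)·0.13^4·0.87^8 = 0.04640
Total = 0.79867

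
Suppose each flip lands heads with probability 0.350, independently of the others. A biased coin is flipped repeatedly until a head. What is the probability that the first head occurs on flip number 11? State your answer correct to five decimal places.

0.00471

Geometric (trials to first success), p = 0.35.
P(Y = 11) = (1−p)^10 · p = 0.013463 · 0.35 = 0.0047120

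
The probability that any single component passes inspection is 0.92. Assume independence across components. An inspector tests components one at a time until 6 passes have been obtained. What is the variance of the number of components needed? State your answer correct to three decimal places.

0.567

Y = total components until the sixth success; negative binomial with r=6, p=0.92.
Var(Y) = r(1−p)/p² = 6·0.08 / 0.92² = 0.56711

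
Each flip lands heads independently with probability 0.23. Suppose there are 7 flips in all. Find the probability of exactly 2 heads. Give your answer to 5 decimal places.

0.30070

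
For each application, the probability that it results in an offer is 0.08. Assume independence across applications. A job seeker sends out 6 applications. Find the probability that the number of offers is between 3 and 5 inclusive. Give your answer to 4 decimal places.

0.0085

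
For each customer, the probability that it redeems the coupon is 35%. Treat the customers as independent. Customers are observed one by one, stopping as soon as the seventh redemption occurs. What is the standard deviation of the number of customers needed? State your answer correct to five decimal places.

Y = total customers until the seventh success; negative binomial with r=7, p=0.35.
SD(Y) = √[r(1−p)/p²] = √(37.1428571) = 6.0944940

6.09449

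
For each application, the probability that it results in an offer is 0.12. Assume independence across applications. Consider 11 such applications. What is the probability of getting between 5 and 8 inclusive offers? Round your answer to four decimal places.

0.0061

X ~ Binomial(11, 0.12); P(5 ≤ X ≤ 8) = Σ C(11,k) p^k (1−p)^(11−k) over k:
  k=5: C(11,5)·0.12^5·0.88^6 = 0.005339
  k=6: C(11,6)·0.12^6·0.88^5 = 0.000728
  k=7: C(11,7)·0.12^7·0.88^4 = 0.000071
  k=8: C(11,8)·0.12^8·0.88^3 = 0.000005
Total = 0.006143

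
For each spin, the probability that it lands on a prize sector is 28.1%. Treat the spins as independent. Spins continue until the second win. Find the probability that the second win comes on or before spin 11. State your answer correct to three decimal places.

Finishing within 11 spins ⇔ at least 2 successes in the first 11. With X ~ Binomial(11, 0.281), P(Y ≤ 11) = 1 − P(X ≤ 1).
  k=0: C(11,0)·0.281^0·0.719^11 = 0.02655
  k=1: C(11,1)·0.281^1·0.719^10 = 0.11413
1 − 0.14067 = 0.85933

0.859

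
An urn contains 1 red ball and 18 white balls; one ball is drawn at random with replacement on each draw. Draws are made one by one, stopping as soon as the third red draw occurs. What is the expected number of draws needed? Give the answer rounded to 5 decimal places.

57.00000

Y = total draws until the third success; negative binomial with r=3, p=0.052632.
E[Y] = r / p = 3 / 0.052632 = 57.0000000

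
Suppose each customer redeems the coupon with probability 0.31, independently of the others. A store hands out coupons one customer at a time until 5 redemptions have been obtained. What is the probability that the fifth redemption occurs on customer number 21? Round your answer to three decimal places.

0.037

Y = trial on which the fifth success occurs; negative binomial, r=5, p=0.31.
P(Y=21) = C(20,4) · p^5 · (1−p)^16
= 4845 · 0.0028629 · 0.0026399 = 0.03662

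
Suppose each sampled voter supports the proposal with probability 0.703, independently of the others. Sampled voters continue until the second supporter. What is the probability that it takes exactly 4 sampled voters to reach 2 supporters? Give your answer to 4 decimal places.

Y = trial on which the second success occurs; negative binomial, r=2, p=0.703.
P(Y=4) = C(3,1) · p^2 · (1−p)^2
= 3 · 0.49421 · 0.088209 = 0.130781

0.1308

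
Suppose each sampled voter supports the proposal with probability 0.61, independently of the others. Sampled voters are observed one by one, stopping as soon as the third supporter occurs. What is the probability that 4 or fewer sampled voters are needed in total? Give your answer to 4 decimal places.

Finishing within 4 sampled voters ⇔ at least 3 successes in the first 4. With X ~ Binomial(4, 0.61), P(Y ≤ 4) = 1 − P(X ≤ 2).
  k=0: C(4,0)·0.61^0·0.39^4 = 0.023134
  k=1: C(4,1)·0.61^1·0.39^3 = 0.144738
  k=2: C(4,2)·0.61^2·0.39^2 = 0.339578
1 − 0.507451 = 0.492549

0.4925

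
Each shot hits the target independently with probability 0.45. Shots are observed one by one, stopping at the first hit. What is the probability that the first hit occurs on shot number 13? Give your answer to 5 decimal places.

0.00034

Geometric (trials to first success), p = 0.45.
P(Y = 13) = (1−p)^12 · p = 0.00076622 · 0.45 = 0.0003448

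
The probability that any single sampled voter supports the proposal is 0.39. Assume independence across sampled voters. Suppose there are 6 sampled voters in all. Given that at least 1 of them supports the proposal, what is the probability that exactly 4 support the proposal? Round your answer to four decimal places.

X ~ Binomial(6, 0.39). Want P(X=4 | X≥1) = P(X=4) / P(X≥1).
P(X=4) = C(6,4)·0.39^4·0.61^2 = 0.129125
P(X≥1) = 1 − 0.051520 = 0.948480
Ratio = 0.129125 / 0.948480 = 0.136139

0.1361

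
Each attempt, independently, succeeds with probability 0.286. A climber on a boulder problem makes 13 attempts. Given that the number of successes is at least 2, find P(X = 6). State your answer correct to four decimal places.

0.0963

X ~ Binomial(13, 0.286). Want P(X=6 | X≥2) = P(X=6) / P(X≥2).
P(X=6) = C(13,6)·0.286^6·0.714^7 = 0.088838
P(X≥2) = 1 − 0.012534 − 0.065266 = 0.922200
Ratio = 0.088838 / 0.922200 = 0.096333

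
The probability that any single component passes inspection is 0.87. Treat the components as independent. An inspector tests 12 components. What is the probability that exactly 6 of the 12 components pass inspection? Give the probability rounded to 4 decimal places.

X ~ Binomial(n=12, p=0.87).
P(X=6) = C(12,6) · p^6 · (1−p)^6
= 924 · 0.43363 · 4.8268e-06 = 0.001934

0.0019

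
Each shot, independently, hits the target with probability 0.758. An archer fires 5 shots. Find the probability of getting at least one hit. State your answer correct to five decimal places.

0.99917

P(at least one) = 1 − P(none) = 1 − (1 − 0.758)^5
= 1 − 0.0008300 = 0.9991700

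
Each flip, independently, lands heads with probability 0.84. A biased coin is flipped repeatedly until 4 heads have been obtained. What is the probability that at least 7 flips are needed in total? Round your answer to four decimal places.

0.0560

Needing more than 6 flips ⇔ fewer than 4 successes in the first 6. With X ~ Binomial(6, 0.84), P(Y > 6) = P(X ≤ 3).
  k=0: C(6,0)·0.84^0·0.16^6 = 0.000017
  k=1: C(6,1)·0.84^1·0.16^5 = 0.000528
  k=2: C(6,2)·0.84^2·0.16^4 = 0.006936
  k=3: C(6,3)·0.84^3·0.16^3 = 0.048554
P(X ≤ 3) = 0.056036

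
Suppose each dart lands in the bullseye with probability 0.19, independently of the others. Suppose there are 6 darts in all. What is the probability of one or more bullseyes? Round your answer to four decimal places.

P(at least one) = 1 − P(none) = 1 − (1 − 0.19)^6
= 1 − 0.282430 = 0.717570

0.7176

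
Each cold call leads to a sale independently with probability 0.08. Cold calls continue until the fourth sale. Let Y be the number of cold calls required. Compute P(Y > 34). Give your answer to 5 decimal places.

Needing more than 34 cold calls ⇔ fewer than 4 successes in the first 34. With X ~ Binomial(34, 0.08), P(Y > 34) = P(X ≤ 3).
  k=0: C(34,0)·0.08^0·0.92^34 = 0.0587200
  k=1: C(34,1)·0.08^1·0.92^33 = 0.1736070
  k=2: C(34,2)·0.08^2·0.92^32 = 0.2490883
  k=3: C(34,3)·0.08^3·0.92^31 = 0.2310384
P(X ≤ 3) = 0.7124537

0.71245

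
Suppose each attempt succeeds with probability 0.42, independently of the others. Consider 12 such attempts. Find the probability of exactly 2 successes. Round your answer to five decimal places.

0.05016

X ~ Binomial(n=12, p=0.42).
P(X=2) = C(12,2) · p^2 · (1−p)^10
= 66 · 0.1764 · 0.004308 = 0.0501559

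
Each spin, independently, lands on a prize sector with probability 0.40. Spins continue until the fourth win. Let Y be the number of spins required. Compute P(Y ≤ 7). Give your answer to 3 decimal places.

Finishing within 7 spins ⇔ at least 4 successes in the first 7. With X ~ Binomial(7, 0.40), P(Y ≤ 7) = 1 − P(X ≤ 3).
  k=0: C(7,0)·0.40^0·0.60^7 = 0.02799
  k=1: C(7,1)·0.40^1·0.60^6 = 0.13064
  k=2: C(7,2)·0.40^2·0.60^5 = 0.26127
  k=3: C(7,3)·0.40^3·0.60^4 = 0.29030
1 − 0.71021 = 0.28979

0.290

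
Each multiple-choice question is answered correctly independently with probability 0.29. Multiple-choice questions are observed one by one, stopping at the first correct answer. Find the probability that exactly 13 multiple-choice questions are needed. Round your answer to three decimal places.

0.005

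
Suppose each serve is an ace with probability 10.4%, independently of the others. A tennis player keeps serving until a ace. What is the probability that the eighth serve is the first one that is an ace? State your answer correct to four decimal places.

Geometric (trials to first success), p = 0.104.
P(Y = 8) = (1−p)^7 · p = 0.46361 · 0.104 = 0.048216

0.0482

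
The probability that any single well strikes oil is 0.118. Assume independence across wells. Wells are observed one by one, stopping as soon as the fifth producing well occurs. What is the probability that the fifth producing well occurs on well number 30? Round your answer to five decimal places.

Y = trial on which the fifth success occurs; negative binomial, r=5, p=0.118.
P(Y=30) = C(29,4) · p^5 · (1−p)^25
= 23751 · 2.2878e-05 · 0.043323 = 0.0235400

0.02354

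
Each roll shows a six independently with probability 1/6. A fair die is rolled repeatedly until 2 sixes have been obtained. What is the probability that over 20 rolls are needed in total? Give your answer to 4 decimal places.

0.1304

Needing more than 20 rolls ⇔ fewer than 2 successes in the first 20. With X ~ Binomial(20, 0.166667), P(Y > 20) = P(X ≤ 1).
  k=0: C(20,0)·0.166667^0·0.833333^20 = 0.026084
  k=1: C(20,1)·0.166667^1·0.833333^19 = 0.104336
P(X ≤ 1) = 0.130420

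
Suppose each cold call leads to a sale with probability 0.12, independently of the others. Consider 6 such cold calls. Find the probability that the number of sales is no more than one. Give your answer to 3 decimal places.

0.844

X ~ Binomial(6, 0.12); P(X ≤ 1) = Σ C(6,k) p^k (1−p)^(6−k) over k:
  k=0: C(6,0)·0.12^0·0.88^6 = 0.46440
  k=1: C(6,1)·0.12^1·0.88^5 = 0.37997
Total = 0.84437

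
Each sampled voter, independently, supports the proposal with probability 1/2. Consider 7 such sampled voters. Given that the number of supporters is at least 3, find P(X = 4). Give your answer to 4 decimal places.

0.3535

X ~ Binomial(7, 0.50). Want P(X=4 | X≥3) = P(X=4) / P(X≥3).
P(X=4) = C(7,4)·0.50^4·0.50^3 = 0.273438
P(X≥3) = 1 − 0.007812 − 0.054688 − 0.164062 = 0.773438
Ratio = 0.273438 / 0.773438 = 0.353535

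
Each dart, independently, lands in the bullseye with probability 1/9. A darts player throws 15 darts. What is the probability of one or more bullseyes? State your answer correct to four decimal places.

0.8291

P(at least one) = 1 − P(none) = 1 − (1 − 0.111111)^15
= 1 − 0.170888 = 0.829112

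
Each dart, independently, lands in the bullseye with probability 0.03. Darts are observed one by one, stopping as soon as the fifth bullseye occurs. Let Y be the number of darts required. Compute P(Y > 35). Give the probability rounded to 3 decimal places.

Needing more than 35 darts ⇔ fewer than 5 successes in the first 35. With X ~ Binomial(35, 0.03), P(Y > 35) = P(X ≤ 4).
  k=0: C(35,0)·0.03^0·0.97^35 = 0.34436
  k=1: C(35,1)·0.03^1·0.97^34 = 0.37276
  k=2: C(35,2)·0.03^2·0.97^33 = 0.19599
  k=3: C(35,3)·0.03^3·0.97^32 = 0.06668
  k=4: C(35,4)·0.03^4·0.97^31 = 0.01650
P(X ≤ 4) = 0.99628

0.996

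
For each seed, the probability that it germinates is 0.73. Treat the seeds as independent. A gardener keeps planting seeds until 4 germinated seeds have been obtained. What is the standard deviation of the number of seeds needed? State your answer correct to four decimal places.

1.4236

Y = total seeds until the fourth success; negative binomial with r=4, p=0.73.
SD(Y) = √[r(1−p)/p²] = √(2.026647) = 1.423603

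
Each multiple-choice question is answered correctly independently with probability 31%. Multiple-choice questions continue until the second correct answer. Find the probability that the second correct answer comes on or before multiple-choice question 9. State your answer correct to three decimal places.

0.821

Finishing within 9 multiple-choice questions ⇔ at least 2 successes in the first 9. With X ~ Binomial(9, 0.31), P(Y ≤ 9) = 1 − P(X ≤ 1).
  k=0: C(9,0)·0.31^0·0.69^9 = 0.03545
  k=1: C(9,1)·0.31^1·0.69^8 = 0.14335
1 − 0.17880 = 0.82120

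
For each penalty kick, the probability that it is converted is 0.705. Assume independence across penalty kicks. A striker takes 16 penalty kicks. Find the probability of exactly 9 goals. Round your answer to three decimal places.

0.096

X ~ Binomial(n=16, p=0.705).
P(X=9) = C(16,9) · p^9 · (1−p)^7
= 11440 · 0.043023 · 0.00019443 = 0.09569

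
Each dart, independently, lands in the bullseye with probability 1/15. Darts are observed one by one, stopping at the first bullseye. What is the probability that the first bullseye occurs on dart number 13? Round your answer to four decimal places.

0.0291

Geometric (trials to first success), p = 0.066667.
P(Y = 13) = (1−p)^12 · p = 0.43696 · 0.066667 = 0.029131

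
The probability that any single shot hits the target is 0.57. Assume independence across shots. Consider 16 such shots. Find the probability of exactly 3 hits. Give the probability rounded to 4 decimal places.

X ~ Binomial(n=16, p=0.57).
P(X=3) = C(16,3) · p^3 · (1−p)^13
= 560 · 0.18519 · 1.7183e-05 = 0.001782

0.0018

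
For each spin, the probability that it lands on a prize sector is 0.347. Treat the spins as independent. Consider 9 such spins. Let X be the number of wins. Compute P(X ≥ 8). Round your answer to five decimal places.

0.00131

X ~ Binomial(9, 0.347); P(X ≥ 8) = Σ C(9,k) p^k (1−p)^(9−k) over k:
  k=8: C(9,8)·0.347^8·0.653^1 = 0.0012354
  k=9: C(9,9)·0.347^9·0.653^0 = 0.0000729
Total = 0.0013083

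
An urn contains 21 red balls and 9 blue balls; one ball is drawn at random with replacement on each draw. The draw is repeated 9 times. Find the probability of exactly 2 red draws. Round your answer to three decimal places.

0.004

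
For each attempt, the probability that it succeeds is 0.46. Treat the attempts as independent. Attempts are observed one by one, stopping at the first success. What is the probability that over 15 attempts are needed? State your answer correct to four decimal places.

0.0001

Y = number of attempts to the first success; geometric, p = 0.46.
P(Y > 15) = P(first 15 all fail) = (1−p)^15 = 0.000097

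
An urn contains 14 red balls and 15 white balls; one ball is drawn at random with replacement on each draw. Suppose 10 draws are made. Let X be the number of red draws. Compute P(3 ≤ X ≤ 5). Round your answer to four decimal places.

X ~ Binomial(10, 0.482759); P(3 ≤ X ≤ 5) = Σ C(10,k) p^k (1−p)^(10−k) over k:
  k=3: C(10,3)·0.482759^3·0.517241^7 = 0.133729
  k=4: C(10,4)·0.482759^4·0.517241^6 = 0.218423
  k=5: C(10,5)·0.482759^5·0.517241^5 = 0.244634
Total = 0.596786

0.5968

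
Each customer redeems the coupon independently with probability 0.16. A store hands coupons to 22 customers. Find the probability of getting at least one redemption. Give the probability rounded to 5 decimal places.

P(at least one) = 1 − P(none) = 1 − (1 − 0.16)^22
= 1 − 0.0215846 = 0.9784154

0.97842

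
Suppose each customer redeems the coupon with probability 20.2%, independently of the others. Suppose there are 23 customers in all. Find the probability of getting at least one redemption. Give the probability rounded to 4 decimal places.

P(at least one) = 1 − P(none) = 1 − (1 − 0.202)^23
= 1 − 0.005573 = 0.994427

0.9944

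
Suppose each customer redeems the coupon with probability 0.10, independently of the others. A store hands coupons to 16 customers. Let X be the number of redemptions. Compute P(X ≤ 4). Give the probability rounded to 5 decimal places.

0.98300

X ~ Binomial(16, 0.10); P(X ≤ 4) = Σ C(16,k) p^k (1−p)^(16−k) over k:
  k=0: C(16,0)·0.10^0·0.90^16 = 0.1853020
  k=1: C(16,1)·0.10^1·0.90^15 = 0.3294258
  k=2: C(16,2)·0.10^2·0.90^14 = 0.2745215
  k=3: C(16,3)·0.10^3·0.90^13 = 0.1423445
  k=4: C(16,4)·0.10^4·0.90^12 = 0.0514022
Total = 0.9829960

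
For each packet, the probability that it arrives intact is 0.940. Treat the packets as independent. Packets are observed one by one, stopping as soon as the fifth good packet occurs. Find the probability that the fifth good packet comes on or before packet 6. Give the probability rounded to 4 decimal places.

Finishing within 6 packets ⇔ at least 5 successes in the first 6. With X ~ Binomial(6, 0.94), P(Y ≤ 6) = 1 − P(X ≤ 4).
  k=0: C(6,0)·0.94^0·0.06^6 = 0.000000
  k=1: C(6,1)·0.94^1·0.06^5 = 0.000004
  k=2: C(6,2)·0.94^2·0.06^4 = 0.000172
  k=3: C(6,3)·0.94^3·0.06^3 = 0.003588
  k=4: C(6,4)·0.94^4·0.06^2 = 0.042160
1 − 0.045925 = 0.954075

0.9541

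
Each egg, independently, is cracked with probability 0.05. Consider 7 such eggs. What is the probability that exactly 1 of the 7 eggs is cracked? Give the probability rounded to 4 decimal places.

0.2573

X ~ Binomial(n=7, p=0.05).
P(X=1) = C(7,1) · p^1 · (1−p)^6
= 7 · 0.05 · 0.73509 = 0.257282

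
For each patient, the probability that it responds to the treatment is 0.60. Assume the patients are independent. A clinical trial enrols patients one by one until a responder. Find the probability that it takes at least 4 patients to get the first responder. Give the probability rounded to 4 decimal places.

Y = number of patients to the first success; geometric, p = 0.60.
P(Y > 3) = P(first 3 all fail) = (1−p)^3 = 0.064000

0.0640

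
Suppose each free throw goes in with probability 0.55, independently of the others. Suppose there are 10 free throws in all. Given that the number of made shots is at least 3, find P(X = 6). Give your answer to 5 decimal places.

X ~ Binomial(10, 0.55). Want P(X=6 | X≥3) = P(X=6) / P(X≥3).
P(X=6) = C(10,6)·0.55^6·0.45^4 = 0.2383666
P(X≥3) = 1 − 0.0003405 − 0.0041617 − 0.0228896 = 0.9726082
Ratio = 0.2383666 / 0.9726082 = 0.2450798

0.24508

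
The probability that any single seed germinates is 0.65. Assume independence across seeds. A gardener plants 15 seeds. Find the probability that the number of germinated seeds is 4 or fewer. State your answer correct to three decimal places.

0.003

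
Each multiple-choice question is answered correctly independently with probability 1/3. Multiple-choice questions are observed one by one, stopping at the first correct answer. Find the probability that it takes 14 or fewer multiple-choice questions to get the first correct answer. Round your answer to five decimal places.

Y = number of multiple-choice questions to the first success; geometric, p = 0.333333.
P(Y ≤ 14) = 1 − (1−p)^14 = 1 − 0.0034255 = 0.9965745

0.99657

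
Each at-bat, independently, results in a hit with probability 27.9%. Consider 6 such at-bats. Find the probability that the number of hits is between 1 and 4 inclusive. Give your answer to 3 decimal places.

0.852

X ~ Binomial(6, 0.279); P(1 ≤ X ≤ 4) = Σ C(6,k) p^k (1−p)^(6−k) over k:
  k=1: C(6,1)·0.279^1·0.721^5 = 0.32616
  k=2: C(6,2)·0.279^2·0.721^4 = 0.31553
  k=3: C(6,3)·0.279^3·0.721^3 = 0.16280
  k=4: C(6,4)·0.279^4·0.721^2 = 0.04725
Total = 0.85174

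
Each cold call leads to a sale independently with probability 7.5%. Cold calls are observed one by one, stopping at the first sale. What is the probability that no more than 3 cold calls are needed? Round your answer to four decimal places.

Y = number of cold calls to the first success; geometric, p = 0.075.
P(Y ≤ 3) = 1 − (1−p)^3 = 1 − 0.791453 = 0.208547

0.2085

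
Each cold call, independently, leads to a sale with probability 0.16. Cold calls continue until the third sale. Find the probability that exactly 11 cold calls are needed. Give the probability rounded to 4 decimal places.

0.0457

Y = trial on which the third success occurs; negative binomial, r=3, p=0.16.
P(Y=11) = C(10,2) · p^3 · (1−p)^8
= 45 · 0.004096 · 0.24788 = 0.045688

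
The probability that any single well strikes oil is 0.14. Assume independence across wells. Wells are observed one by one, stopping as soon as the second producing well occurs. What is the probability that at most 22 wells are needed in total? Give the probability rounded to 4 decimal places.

Finishing within 22 wells ⇔ at least 2 successes in the first 22. With X ~ Binomial(22, 0.14), P(Y ≤ 22) = 1 − P(X ≤ 1).
  k=0: C(22,0)·0.14^0·0.86^22 = 0.036221
  k=1: C(22,1)·0.14^1·0.86^21 = 0.129723
1 − 0.165945 = 0.834055

0.8341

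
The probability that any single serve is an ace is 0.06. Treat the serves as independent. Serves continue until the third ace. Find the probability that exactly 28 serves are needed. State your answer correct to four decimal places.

0.0161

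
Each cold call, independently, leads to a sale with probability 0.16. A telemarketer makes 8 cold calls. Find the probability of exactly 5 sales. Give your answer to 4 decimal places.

X ~ Binomial(n=8, p=0.16).
P(X=5) = C(8,5) · p^5 · (1−p)^3
= 56 · 0.00010486 · 0.5927 = 0.003480

0.0035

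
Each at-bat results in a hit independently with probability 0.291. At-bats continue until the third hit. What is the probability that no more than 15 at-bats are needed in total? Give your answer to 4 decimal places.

0.8571

Finishing within 15 at-bats ⇔ at least 3 successes in the first 15. With X ~ Binomial(15, 0.291), P(Y ≤ 15) = 1 − P(X ≤ 2).
  k=0: C(15,0)·0.291^0·0.709^15 = 0.005750
  k=1: C(15,1)·0.291^1·0.709^14 = 0.035402
  k=2: C(15,2)·0.291^2·0.709^13 = 0.101713
1 − 0.142866 = 0.857134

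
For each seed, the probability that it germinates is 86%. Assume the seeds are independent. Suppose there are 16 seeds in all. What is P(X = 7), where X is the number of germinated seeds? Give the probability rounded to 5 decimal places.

X ~ Binomial(n=16, p=0.86).
P(X=7) = C(16,7) · p^7 · (1−p)^9
= 11440 · 0.34793 · 2.0661e-08 = 0.0000822

0.00008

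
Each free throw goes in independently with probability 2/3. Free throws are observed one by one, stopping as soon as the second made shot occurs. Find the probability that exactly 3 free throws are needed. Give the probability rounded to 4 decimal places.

0.2963

Y = trial on which the second success occurs; negative binomial, r=2, p=0.666667.
P(Y=3) = C(2,1) · p^2 · (1−p)^1
= 2 · 0.44444 · 0.33333 = 0.296296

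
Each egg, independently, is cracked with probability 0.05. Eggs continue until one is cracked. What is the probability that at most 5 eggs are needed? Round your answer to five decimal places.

Y = number of eggs to the first success; geometric, p = 0.05.
P(Y ≤ 5) = 1 − (1−p)^5 = 1 − 0.7737809 = 0.2262191

0.22622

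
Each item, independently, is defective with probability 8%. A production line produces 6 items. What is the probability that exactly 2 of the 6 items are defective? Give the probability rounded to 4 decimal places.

0.0688

X ~ Binomial(n=6, p=0.08).
P(X=2) = C(6,2) · p^2 · (1−p)^4
= 15 · 0.0064 · 0.71639 = 0.068774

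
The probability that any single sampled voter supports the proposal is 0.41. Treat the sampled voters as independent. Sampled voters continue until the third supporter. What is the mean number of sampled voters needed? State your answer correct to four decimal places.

7.3171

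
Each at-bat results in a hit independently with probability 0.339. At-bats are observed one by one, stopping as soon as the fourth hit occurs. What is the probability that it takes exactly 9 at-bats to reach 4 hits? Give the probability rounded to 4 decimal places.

0.0933

Y = trial on which the fourth success occurs; negative binomial, r=4, p=0.339.
P(Y=9) = C(8,3) · p^4 · (1−p)^5
= 56 · 0.013207 · 0.12618 = 0.093324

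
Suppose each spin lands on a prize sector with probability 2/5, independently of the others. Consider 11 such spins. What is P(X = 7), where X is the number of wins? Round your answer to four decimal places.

0.0701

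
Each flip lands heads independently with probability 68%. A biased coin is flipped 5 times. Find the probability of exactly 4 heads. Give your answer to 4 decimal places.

0.3421

X ~ Binomial(n=5, p=0.68).
P(X=4) = C(5,4) · p^4 · (1−p)^1
= 5 · 0.21381 · 0.32 = 0.342102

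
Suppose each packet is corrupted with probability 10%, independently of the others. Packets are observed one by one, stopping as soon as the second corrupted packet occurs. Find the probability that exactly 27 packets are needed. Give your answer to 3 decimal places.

0.019

Y = trial on which the second success occurs; negative binomial, r=2, p=0.10.
P(Y=27) = C(26,1) · p^2 · (1−p)^25
= 26 · 0.01 · 0.07179 = 0.01867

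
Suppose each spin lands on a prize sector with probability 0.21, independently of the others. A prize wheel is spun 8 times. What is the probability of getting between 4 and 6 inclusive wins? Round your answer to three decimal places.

0.066

X ~ Binomial(8, 0.21); P(4 ≤ X ≤ 6) = Σ C(8,k) p^k (1−p)^(8−k) over k:
  k=4: C(8,4)·0.21^4·0.79^4 = 0.05303
  k=5: C(8,5)·0.21^5·0.79^3 = 0.01128
  k=6: C(8,6)·0.21^6·0.79^2 = 0.00150
Total = 0.06580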